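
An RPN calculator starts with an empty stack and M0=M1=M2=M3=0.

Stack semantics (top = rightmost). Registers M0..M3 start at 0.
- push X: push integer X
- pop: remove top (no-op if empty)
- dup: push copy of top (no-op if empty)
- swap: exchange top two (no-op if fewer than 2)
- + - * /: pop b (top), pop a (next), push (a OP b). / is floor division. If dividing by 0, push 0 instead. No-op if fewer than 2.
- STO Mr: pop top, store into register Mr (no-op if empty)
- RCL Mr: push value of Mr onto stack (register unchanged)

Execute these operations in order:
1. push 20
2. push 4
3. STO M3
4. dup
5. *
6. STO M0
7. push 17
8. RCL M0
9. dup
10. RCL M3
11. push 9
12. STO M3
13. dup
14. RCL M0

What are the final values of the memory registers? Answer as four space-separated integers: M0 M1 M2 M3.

Answer: 400 0 0 9

Derivation:
After op 1 (push 20): stack=[20] mem=[0,0,0,0]
After op 2 (push 4): stack=[20,4] mem=[0,0,0,0]
After op 3 (STO M3): stack=[20] mem=[0,0,0,4]
After op 4 (dup): stack=[20,20] mem=[0,0,0,4]
After op 5 (*): stack=[400] mem=[0,0,0,4]
After op 6 (STO M0): stack=[empty] mem=[400,0,0,4]
After op 7 (push 17): stack=[17] mem=[400,0,0,4]
After op 8 (RCL M0): stack=[17,400] mem=[400,0,0,4]
After op 9 (dup): stack=[17,400,400] mem=[400,0,0,4]
After op 10 (RCL M3): stack=[17,400,400,4] mem=[400,0,0,4]
After op 11 (push 9): stack=[17,400,400,4,9] mem=[400,0,0,4]
After op 12 (STO M3): stack=[17,400,400,4] mem=[400,0,0,9]
After op 13 (dup): stack=[17,400,400,4,4] mem=[400,0,0,9]
After op 14 (RCL M0): stack=[17,400,400,4,4,400] mem=[400,0,0,9]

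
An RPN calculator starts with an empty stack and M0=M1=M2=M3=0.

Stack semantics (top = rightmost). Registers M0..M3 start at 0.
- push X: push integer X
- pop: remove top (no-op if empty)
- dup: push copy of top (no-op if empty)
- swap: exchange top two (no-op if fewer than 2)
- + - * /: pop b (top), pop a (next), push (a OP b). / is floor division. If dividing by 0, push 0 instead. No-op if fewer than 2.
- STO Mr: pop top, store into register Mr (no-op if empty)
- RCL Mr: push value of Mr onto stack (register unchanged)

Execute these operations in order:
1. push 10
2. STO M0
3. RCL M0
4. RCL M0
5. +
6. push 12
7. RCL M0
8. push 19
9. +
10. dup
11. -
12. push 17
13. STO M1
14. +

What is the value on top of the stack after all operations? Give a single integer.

Answer: 12

Derivation:
After op 1 (push 10): stack=[10] mem=[0,0,0,0]
After op 2 (STO M0): stack=[empty] mem=[10,0,0,0]
After op 3 (RCL M0): stack=[10] mem=[10,0,0,0]
After op 4 (RCL M0): stack=[10,10] mem=[10,0,0,0]
After op 5 (+): stack=[20] mem=[10,0,0,0]
After op 6 (push 12): stack=[20,12] mem=[10,0,0,0]
After op 7 (RCL M0): stack=[20,12,10] mem=[10,0,0,0]
After op 8 (push 19): stack=[20,12,10,19] mem=[10,0,0,0]
After op 9 (+): stack=[20,12,29] mem=[10,0,0,0]
After op 10 (dup): stack=[20,12,29,29] mem=[10,0,0,0]
After op 11 (-): stack=[20,12,0] mem=[10,0,0,0]
After op 12 (push 17): stack=[20,12,0,17] mem=[10,0,0,0]
After op 13 (STO M1): stack=[20,12,0] mem=[10,17,0,0]
After op 14 (+): stack=[20,12] mem=[10,17,0,0]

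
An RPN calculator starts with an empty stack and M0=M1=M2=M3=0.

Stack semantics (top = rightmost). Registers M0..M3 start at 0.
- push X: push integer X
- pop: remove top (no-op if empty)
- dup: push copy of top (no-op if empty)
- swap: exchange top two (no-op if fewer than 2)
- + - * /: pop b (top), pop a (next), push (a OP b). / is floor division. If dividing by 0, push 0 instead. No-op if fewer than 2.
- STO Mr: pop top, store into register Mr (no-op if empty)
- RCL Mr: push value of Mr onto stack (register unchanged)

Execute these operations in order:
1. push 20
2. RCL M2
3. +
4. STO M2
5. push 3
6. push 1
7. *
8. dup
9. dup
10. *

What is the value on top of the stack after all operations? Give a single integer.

After op 1 (push 20): stack=[20] mem=[0,0,0,0]
After op 2 (RCL M2): stack=[20,0] mem=[0,0,0,0]
After op 3 (+): stack=[20] mem=[0,0,0,0]
After op 4 (STO M2): stack=[empty] mem=[0,0,20,0]
After op 5 (push 3): stack=[3] mem=[0,0,20,0]
After op 6 (push 1): stack=[3,1] mem=[0,0,20,0]
After op 7 (*): stack=[3] mem=[0,0,20,0]
After op 8 (dup): stack=[3,3] mem=[0,0,20,0]
After op 9 (dup): stack=[3,3,3] mem=[0,0,20,0]
After op 10 (*): stack=[3,9] mem=[0,0,20,0]

Answer: 9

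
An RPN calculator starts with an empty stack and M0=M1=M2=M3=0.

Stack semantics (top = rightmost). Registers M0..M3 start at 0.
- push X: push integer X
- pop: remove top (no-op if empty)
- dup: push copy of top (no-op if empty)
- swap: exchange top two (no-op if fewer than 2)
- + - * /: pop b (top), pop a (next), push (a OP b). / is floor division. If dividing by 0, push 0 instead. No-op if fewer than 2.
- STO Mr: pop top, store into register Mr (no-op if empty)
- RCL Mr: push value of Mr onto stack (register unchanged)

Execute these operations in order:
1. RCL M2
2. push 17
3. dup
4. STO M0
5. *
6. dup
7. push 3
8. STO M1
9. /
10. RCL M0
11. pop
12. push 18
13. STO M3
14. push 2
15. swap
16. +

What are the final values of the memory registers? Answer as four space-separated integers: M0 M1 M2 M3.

Answer: 17 3 0 18

Derivation:
After op 1 (RCL M2): stack=[0] mem=[0,0,0,0]
After op 2 (push 17): stack=[0,17] mem=[0,0,0,0]
After op 3 (dup): stack=[0,17,17] mem=[0,0,0,0]
After op 4 (STO M0): stack=[0,17] mem=[17,0,0,0]
After op 5 (*): stack=[0] mem=[17,0,0,0]
After op 6 (dup): stack=[0,0] mem=[17,0,0,0]
After op 7 (push 3): stack=[0,0,3] mem=[17,0,0,0]
After op 8 (STO M1): stack=[0,0] mem=[17,3,0,0]
After op 9 (/): stack=[0] mem=[17,3,0,0]
After op 10 (RCL M0): stack=[0,17] mem=[17,3,0,0]
After op 11 (pop): stack=[0] mem=[17,3,0,0]
After op 12 (push 18): stack=[0,18] mem=[17,3,0,0]
After op 13 (STO M3): stack=[0] mem=[17,3,0,18]
After op 14 (push 2): stack=[0,2] mem=[17,3,0,18]
After op 15 (swap): stack=[2,0] mem=[17,3,0,18]
After op 16 (+): stack=[2] mem=[17,3,0,18]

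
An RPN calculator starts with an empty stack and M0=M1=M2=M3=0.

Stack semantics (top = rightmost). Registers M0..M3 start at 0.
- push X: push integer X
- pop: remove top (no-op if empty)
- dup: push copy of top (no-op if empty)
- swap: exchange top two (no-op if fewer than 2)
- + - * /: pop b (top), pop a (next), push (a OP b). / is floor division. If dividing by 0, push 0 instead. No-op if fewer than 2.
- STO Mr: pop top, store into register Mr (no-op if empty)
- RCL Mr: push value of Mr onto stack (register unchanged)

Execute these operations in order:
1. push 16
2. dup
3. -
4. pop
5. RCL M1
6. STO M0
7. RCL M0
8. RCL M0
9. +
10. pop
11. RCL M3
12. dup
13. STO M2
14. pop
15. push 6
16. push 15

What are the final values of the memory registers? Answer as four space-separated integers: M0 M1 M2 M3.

Answer: 0 0 0 0

Derivation:
After op 1 (push 16): stack=[16] mem=[0,0,0,0]
After op 2 (dup): stack=[16,16] mem=[0,0,0,0]
After op 3 (-): stack=[0] mem=[0,0,0,0]
After op 4 (pop): stack=[empty] mem=[0,0,0,0]
After op 5 (RCL M1): stack=[0] mem=[0,0,0,0]
After op 6 (STO M0): stack=[empty] mem=[0,0,0,0]
After op 7 (RCL M0): stack=[0] mem=[0,0,0,0]
After op 8 (RCL M0): stack=[0,0] mem=[0,0,0,0]
After op 9 (+): stack=[0] mem=[0,0,0,0]
After op 10 (pop): stack=[empty] mem=[0,0,0,0]
After op 11 (RCL M3): stack=[0] mem=[0,0,0,0]
After op 12 (dup): stack=[0,0] mem=[0,0,0,0]
After op 13 (STO M2): stack=[0] mem=[0,0,0,0]
After op 14 (pop): stack=[empty] mem=[0,0,0,0]
After op 15 (push 6): stack=[6] mem=[0,0,0,0]
After op 16 (push 15): stack=[6,15] mem=[0,0,0,0]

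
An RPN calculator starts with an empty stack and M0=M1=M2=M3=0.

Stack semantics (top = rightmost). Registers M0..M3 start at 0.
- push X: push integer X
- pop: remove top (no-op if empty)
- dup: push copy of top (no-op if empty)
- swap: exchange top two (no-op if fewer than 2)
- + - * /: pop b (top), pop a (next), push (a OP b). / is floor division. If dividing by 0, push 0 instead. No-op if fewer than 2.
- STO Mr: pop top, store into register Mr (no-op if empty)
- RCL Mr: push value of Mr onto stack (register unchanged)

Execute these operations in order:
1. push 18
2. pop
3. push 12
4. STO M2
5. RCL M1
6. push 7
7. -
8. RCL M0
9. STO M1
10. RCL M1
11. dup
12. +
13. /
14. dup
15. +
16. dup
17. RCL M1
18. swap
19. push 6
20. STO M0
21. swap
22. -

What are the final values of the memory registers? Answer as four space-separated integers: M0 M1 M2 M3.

Answer: 6 0 12 0

Derivation:
After op 1 (push 18): stack=[18] mem=[0,0,0,0]
After op 2 (pop): stack=[empty] mem=[0,0,0,0]
After op 3 (push 12): stack=[12] mem=[0,0,0,0]
After op 4 (STO M2): stack=[empty] mem=[0,0,12,0]
After op 5 (RCL M1): stack=[0] mem=[0,0,12,0]
After op 6 (push 7): stack=[0,7] mem=[0,0,12,0]
After op 7 (-): stack=[-7] mem=[0,0,12,0]
After op 8 (RCL M0): stack=[-7,0] mem=[0,0,12,0]
After op 9 (STO M1): stack=[-7] mem=[0,0,12,0]
After op 10 (RCL M1): stack=[-7,0] mem=[0,0,12,0]
After op 11 (dup): stack=[-7,0,0] mem=[0,0,12,0]
After op 12 (+): stack=[-7,0] mem=[0,0,12,0]
After op 13 (/): stack=[0] mem=[0,0,12,0]
After op 14 (dup): stack=[0,0] mem=[0,0,12,0]
After op 15 (+): stack=[0] mem=[0,0,12,0]
After op 16 (dup): stack=[0,0] mem=[0,0,12,0]
After op 17 (RCL M1): stack=[0,0,0] mem=[0,0,12,0]
After op 18 (swap): stack=[0,0,0] mem=[0,0,12,0]
After op 19 (push 6): stack=[0,0,0,6] mem=[0,0,12,0]
After op 20 (STO M0): stack=[0,0,0] mem=[6,0,12,0]
After op 21 (swap): stack=[0,0,0] mem=[6,0,12,0]
After op 22 (-): stack=[0,0] mem=[6,0,12,0]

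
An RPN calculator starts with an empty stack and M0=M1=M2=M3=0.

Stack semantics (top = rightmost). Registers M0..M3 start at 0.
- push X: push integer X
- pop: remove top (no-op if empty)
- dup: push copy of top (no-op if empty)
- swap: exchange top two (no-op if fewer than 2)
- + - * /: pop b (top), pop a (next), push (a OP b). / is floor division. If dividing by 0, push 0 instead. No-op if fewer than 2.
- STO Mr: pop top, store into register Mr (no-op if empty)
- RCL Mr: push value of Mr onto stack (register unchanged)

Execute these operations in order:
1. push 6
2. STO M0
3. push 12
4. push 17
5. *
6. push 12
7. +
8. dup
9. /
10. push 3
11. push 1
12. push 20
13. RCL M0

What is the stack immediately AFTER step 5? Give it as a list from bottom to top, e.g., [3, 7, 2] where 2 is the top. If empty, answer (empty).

After op 1 (push 6): stack=[6] mem=[0,0,0,0]
After op 2 (STO M0): stack=[empty] mem=[6,0,0,0]
After op 3 (push 12): stack=[12] mem=[6,0,0,0]
After op 4 (push 17): stack=[12,17] mem=[6,0,0,0]
After op 5 (*): stack=[204] mem=[6,0,0,0]

[204]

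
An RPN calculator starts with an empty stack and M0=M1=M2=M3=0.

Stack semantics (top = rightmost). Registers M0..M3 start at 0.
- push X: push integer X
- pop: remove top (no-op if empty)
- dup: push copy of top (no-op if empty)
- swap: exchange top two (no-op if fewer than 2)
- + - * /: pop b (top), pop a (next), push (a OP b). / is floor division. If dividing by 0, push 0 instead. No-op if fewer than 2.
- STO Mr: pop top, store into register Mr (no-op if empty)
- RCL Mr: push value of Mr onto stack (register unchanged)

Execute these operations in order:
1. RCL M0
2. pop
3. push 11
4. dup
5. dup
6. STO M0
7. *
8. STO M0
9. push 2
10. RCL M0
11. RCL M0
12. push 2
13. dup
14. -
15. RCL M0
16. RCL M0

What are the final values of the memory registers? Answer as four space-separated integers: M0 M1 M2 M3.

After op 1 (RCL M0): stack=[0] mem=[0,0,0,0]
After op 2 (pop): stack=[empty] mem=[0,0,0,0]
After op 3 (push 11): stack=[11] mem=[0,0,0,0]
After op 4 (dup): stack=[11,11] mem=[0,0,0,0]
After op 5 (dup): stack=[11,11,11] mem=[0,0,0,0]
After op 6 (STO M0): stack=[11,11] mem=[11,0,0,0]
After op 7 (*): stack=[121] mem=[11,0,0,0]
After op 8 (STO M0): stack=[empty] mem=[121,0,0,0]
After op 9 (push 2): stack=[2] mem=[121,0,0,0]
After op 10 (RCL M0): stack=[2,121] mem=[121,0,0,0]
After op 11 (RCL M0): stack=[2,121,121] mem=[121,0,0,0]
After op 12 (push 2): stack=[2,121,121,2] mem=[121,0,0,0]
After op 13 (dup): stack=[2,121,121,2,2] mem=[121,0,0,0]
After op 14 (-): stack=[2,121,121,0] mem=[121,0,0,0]
After op 15 (RCL M0): stack=[2,121,121,0,121] mem=[121,0,0,0]
After op 16 (RCL M0): stack=[2,121,121,0,121,121] mem=[121,0,0,0]

Answer: 121 0 0 0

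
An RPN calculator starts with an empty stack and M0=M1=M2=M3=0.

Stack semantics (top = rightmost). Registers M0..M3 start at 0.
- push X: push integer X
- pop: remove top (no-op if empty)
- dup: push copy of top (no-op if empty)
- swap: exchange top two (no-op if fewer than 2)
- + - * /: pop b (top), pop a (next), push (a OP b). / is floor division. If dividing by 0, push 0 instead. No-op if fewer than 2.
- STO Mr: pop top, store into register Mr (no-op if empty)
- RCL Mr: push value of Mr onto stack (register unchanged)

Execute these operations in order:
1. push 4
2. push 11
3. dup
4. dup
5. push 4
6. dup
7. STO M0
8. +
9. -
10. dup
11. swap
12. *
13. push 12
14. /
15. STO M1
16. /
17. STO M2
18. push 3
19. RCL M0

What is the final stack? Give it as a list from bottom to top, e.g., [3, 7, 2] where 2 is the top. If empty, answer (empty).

Answer: [3, 4]

Derivation:
After op 1 (push 4): stack=[4] mem=[0,0,0,0]
After op 2 (push 11): stack=[4,11] mem=[0,0,0,0]
After op 3 (dup): stack=[4,11,11] mem=[0,0,0,0]
After op 4 (dup): stack=[4,11,11,11] mem=[0,0,0,0]
After op 5 (push 4): stack=[4,11,11,11,4] mem=[0,0,0,0]
After op 6 (dup): stack=[4,11,11,11,4,4] mem=[0,0,0,0]
After op 7 (STO M0): stack=[4,11,11,11,4] mem=[4,0,0,0]
After op 8 (+): stack=[4,11,11,15] mem=[4,0,0,0]
After op 9 (-): stack=[4,11,-4] mem=[4,0,0,0]
After op 10 (dup): stack=[4,11,-4,-4] mem=[4,0,0,0]
After op 11 (swap): stack=[4,11,-4,-4] mem=[4,0,0,0]
After op 12 (*): stack=[4,11,16] mem=[4,0,0,0]
After op 13 (push 12): stack=[4,11,16,12] mem=[4,0,0,0]
After op 14 (/): stack=[4,11,1] mem=[4,0,0,0]
After op 15 (STO M1): stack=[4,11] mem=[4,1,0,0]
After op 16 (/): stack=[0] mem=[4,1,0,0]
After op 17 (STO M2): stack=[empty] mem=[4,1,0,0]
After op 18 (push 3): stack=[3] mem=[4,1,0,0]
After op 19 (RCL M0): stack=[3,4] mem=[4,1,0,0]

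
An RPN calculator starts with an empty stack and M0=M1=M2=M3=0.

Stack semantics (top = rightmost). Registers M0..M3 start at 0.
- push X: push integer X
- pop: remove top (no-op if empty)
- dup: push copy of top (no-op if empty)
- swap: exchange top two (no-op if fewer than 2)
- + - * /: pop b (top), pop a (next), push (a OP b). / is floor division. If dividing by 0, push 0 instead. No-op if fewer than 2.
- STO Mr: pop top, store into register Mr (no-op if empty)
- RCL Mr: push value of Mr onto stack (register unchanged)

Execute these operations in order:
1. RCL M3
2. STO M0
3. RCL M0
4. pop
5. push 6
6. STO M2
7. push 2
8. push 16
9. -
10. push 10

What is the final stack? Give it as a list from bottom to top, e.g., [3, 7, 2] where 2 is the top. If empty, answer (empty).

Answer: [-14, 10]

Derivation:
After op 1 (RCL M3): stack=[0] mem=[0,0,0,0]
After op 2 (STO M0): stack=[empty] mem=[0,0,0,0]
After op 3 (RCL M0): stack=[0] mem=[0,0,0,0]
After op 4 (pop): stack=[empty] mem=[0,0,0,0]
After op 5 (push 6): stack=[6] mem=[0,0,0,0]
After op 6 (STO M2): stack=[empty] mem=[0,0,6,0]
After op 7 (push 2): stack=[2] mem=[0,0,6,0]
After op 8 (push 16): stack=[2,16] mem=[0,0,6,0]
After op 9 (-): stack=[-14] mem=[0,0,6,0]
After op 10 (push 10): stack=[-14,10] mem=[0,0,6,0]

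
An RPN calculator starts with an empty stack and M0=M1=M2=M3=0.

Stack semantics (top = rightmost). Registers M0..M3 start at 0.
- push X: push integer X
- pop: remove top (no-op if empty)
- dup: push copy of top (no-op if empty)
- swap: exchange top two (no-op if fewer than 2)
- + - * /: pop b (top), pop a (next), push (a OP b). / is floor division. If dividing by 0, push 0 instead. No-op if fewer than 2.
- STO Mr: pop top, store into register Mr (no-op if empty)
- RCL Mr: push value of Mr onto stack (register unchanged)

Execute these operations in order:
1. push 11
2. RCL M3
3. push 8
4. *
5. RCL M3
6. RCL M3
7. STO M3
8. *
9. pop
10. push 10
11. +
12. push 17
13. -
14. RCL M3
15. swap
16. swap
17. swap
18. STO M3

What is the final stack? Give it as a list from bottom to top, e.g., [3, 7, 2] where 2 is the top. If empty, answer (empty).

Answer: [0]

Derivation:
After op 1 (push 11): stack=[11] mem=[0,0,0,0]
After op 2 (RCL M3): stack=[11,0] mem=[0,0,0,0]
After op 3 (push 8): stack=[11,0,8] mem=[0,0,0,0]
After op 4 (*): stack=[11,0] mem=[0,0,0,0]
After op 5 (RCL M3): stack=[11,0,0] mem=[0,0,0,0]
After op 6 (RCL M3): stack=[11,0,0,0] mem=[0,0,0,0]
After op 7 (STO M3): stack=[11,0,0] mem=[0,0,0,0]
After op 8 (*): stack=[11,0] mem=[0,0,0,0]
After op 9 (pop): stack=[11] mem=[0,0,0,0]
After op 10 (push 10): stack=[11,10] mem=[0,0,0,0]
After op 11 (+): stack=[21] mem=[0,0,0,0]
After op 12 (push 17): stack=[21,17] mem=[0,0,0,0]
After op 13 (-): stack=[4] mem=[0,0,0,0]
After op 14 (RCL M3): stack=[4,0] mem=[0,0,0,0]
After op 15 (swap): stack=[0,4] mem=[0,0,0,0]
After op 16 (swap): stack=[4,0] mem=[0,0,0,0]
After op 17 (swap): stack=[0,4] mem=[0,0,0,0]
After op 18 (STO M3): stack=[0] mem=[0,0,0,4]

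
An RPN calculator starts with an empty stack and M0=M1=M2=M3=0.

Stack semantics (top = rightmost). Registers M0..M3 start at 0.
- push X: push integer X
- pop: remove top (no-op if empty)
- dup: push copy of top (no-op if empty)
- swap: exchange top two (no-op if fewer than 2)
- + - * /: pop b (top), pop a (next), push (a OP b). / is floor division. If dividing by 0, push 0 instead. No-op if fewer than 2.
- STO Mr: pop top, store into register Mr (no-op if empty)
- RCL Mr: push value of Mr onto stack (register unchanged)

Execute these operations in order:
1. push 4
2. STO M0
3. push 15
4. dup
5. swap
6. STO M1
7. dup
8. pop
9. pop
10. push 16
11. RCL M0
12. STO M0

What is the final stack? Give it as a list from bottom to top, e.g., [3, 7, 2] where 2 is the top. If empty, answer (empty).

Answer: [16]

Derivation:
After op 1 (push 4): stack=[4] mem=[0,0,0,0]
After op 2 (STO M0): stack=[empty] mem=[4,0,0,0]
After op 3 (push 15): stack=[15] mem=[4,0,0,0]
After op 4 (dup): stack=[15,15] mem=[4,0,0,0]
After op 5 (swap): stack=[15,15] mem=[4,0,0,0]
After op 6 (STO M1): stack=[15] mem=[4,15,0,0]
After op 7 (dup): stack=[15,15] mem=[4,15,0,0]
After op 8 (pop): stack=[15] mem=[4,15,0,0]
After op 9 (pop): stack=[empty] mem=[4,15,0,0]
After op 10 (push 16): stack=[16] mem=[4,15,0,0]
After op 11 (RCL M0): stack=[16,4] mem=[4,15,0,0]
After op 12 (STO M0): stack=[16] mem=[4,15,0,0]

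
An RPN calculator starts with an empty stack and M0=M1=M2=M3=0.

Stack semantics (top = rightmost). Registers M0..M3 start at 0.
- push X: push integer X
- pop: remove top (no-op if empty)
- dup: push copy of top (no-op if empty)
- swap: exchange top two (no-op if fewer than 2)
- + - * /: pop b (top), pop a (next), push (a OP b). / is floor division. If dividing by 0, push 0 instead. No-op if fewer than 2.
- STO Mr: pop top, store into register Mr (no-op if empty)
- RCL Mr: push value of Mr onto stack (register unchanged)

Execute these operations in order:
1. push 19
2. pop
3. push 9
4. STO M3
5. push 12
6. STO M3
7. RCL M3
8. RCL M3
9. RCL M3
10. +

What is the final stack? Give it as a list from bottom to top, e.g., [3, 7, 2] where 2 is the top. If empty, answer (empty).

Answer: [12, 24]

Derivation:
After op 1 (push 19): stack=[19] mem=[0,0,0,0]
After op 2 (pop): stack=[empty] mem=[0,0,0,0]
After op 3 (push 9): stack=[9] mem=[0,0,0,0]
After op 4 (STO M3): stack=[empty] mem=[0,0,0,9]
After op 5 (push 12): stack=[12] mem=[0,0,0,9]
After op 6 (STO M3): stack=[empty] mem=[0,0,0,12]
After op 7 (RCL M3): stack=[12] mem=[0,0,0,12]
After op 8 (RCL M3): stack=[12,12] mem=[0,0,0,12]
After op 9 (RCL M3): stack=[12,12,12] mem=[0,0,0,12]
After op 10 (+): stack=[12,24] mem=[0,0,0,12]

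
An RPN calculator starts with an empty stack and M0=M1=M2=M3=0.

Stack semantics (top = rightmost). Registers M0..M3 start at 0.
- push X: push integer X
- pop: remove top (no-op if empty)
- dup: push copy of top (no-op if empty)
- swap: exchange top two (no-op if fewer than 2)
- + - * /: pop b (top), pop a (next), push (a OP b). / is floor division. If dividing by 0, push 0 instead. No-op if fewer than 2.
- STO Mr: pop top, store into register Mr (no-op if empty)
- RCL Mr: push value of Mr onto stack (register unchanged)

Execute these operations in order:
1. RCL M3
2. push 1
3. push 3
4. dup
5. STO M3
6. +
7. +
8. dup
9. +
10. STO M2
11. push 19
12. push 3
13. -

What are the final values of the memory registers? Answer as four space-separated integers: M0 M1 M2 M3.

Answer: 0 0 8 3

Derivation:
After op 1 (RCL M3): stack=[0] mem=[0,0,0,0]
After op 2 (push 1): stack=[0,1] mem=[0,0,0,0]
After op 3 (push 3): stack=[0,1,3] mem=[0,0,0,0]
After op 4 (dup): stack=[0,1,3,3] mem=[0,0,0,0]
After op 5 (STO M3): stack=[0,1,3] mem=[0,0,0,3]
After op 6 (+): stack=[0,4] mem=[0,0,0,3]
After op 7 (+): stack=[4] mem=[0,0,0,3]
After op 8 (dup): stack=[4,4] mem=[0,0,0,3]
After op 9 (+): stack=[8] mem=[0,0,0,3]
After op 10 (STO M2): stack=[empty] mem=[0,0,8,3]
After op 11 (push 19): stack=[19] mem=[0,0,8,3]
After op 12 (push 3): stack=[19,3] mem=[0,0,8,3]
After op 13 (-): stack=[16] mem=[0,0,8,3]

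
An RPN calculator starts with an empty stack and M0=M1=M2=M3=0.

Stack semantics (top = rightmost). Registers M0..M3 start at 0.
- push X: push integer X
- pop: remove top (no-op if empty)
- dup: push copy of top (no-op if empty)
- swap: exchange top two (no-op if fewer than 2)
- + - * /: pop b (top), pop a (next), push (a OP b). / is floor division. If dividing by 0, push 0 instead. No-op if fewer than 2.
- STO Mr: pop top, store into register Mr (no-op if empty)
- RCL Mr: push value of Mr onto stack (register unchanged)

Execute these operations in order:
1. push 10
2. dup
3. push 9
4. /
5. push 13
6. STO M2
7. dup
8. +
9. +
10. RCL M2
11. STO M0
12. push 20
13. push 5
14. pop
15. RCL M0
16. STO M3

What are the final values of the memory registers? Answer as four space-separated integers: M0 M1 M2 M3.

Answer: 13 0 13 13

Derivation:
After op 1 (push 10): stack=[10] mem=[0,0,0,0]
After op 2 (dup): stack=[10,10] mem=[0,0,0,0]
After op 3 (push 9): stack=[10,10,9] mem=[0,0,0,0]
After op 4 (/): stack=[10,1] mem=[0,0,0,0]
After op 5 (push 13): stack=[10,1,13] mem=[0,0,0,0]
After op 6 (STO M2): stack=[10,1] mem=[0,0,13,0]
After op 7 (dup): stack=[10,1,1] mem=[0,0,13,0]
After op 8 (+): stack=[10,2] mem=[0,0,13,0]
After op 9 (+): stack=[12] mem=[0,0,13,0]
After op 10 (RCL M2): stack=[12,13] mem=[0,0,13,0]
After op 11 (STO M0): stack=[12] mem=[13,0,13,0]
After op 12 (push 20): stack=[12,20] mem=[13,0,13,0]
After op 13 (push 5): stack=[12,20,5] mem=[13,0,13,0]
After op 14 (pop): stack=[12,20] mem=[13,0,13,0]
After op 15 (RCL M0): stack=[12,20,13] mem=[13,0,13,0]
After op 16 (STO M3): stack=[12,20] mem=[13,0,13,13]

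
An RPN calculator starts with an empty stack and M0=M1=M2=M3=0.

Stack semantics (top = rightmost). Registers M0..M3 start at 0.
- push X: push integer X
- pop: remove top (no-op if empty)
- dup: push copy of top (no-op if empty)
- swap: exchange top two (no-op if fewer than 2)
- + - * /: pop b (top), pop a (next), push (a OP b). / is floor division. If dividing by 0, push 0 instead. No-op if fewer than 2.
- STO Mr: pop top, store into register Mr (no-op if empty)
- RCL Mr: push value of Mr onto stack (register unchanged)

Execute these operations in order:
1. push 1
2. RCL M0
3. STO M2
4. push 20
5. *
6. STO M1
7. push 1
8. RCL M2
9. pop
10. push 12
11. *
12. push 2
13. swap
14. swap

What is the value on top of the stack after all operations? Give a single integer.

After op 1 (push 1): stack=[1] mem=[0,0,0,0]
After op 2 (RCL M0): stack=[1,0] mem=[0,0,0,0]
After op 3 (STO M2): stack=[1] mem=[0,0,0,0]
After op 4 (push 20): stack=[1,20] mem=[0,0,0,0]
After op 5 (*): stack=[20] mem=[0,0,0,0]
After op 6 (STO M1): stack=[empty] mem=[0,20,0,0]
After op 7 (push 1): stack=[1] mem=[0,20,0,0]
After op 8 (RCL M2): stack=[1,0] mem=[0,20,0,0]
After op 9 (pop): stack=[1] mem=[0,20,0,0]
After op 10 (push 12): stack=[1,12] mem=[0,20,0,0]
After op 11 (*): stack=[12] mem=[0,20,0,0]
After op 12 (push 2): stack=[12,2] mem=[0,20,0,0]
After op 13 (swap): stack=[2,12] mem=[0,20,0,0]
After op 14 (swap): stack=[12,2] mem=[0,20,0,0]

Answer: 2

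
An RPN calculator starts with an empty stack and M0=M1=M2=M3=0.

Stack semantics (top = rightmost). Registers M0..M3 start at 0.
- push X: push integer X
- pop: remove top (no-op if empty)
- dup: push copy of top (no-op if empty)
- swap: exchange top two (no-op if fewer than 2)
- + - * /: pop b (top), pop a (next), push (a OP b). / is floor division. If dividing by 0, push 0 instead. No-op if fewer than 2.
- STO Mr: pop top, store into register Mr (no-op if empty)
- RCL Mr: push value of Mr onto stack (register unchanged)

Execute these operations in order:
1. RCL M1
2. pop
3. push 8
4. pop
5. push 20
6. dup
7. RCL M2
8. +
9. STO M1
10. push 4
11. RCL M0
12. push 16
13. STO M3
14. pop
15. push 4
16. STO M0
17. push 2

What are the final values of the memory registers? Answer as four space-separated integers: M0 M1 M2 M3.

Answer: 4 20 0 16

Derivation:
After op 1 (RCL M1): stack=[0] mem=[0,0,0,0]
After op 2 (pop): stack=[empty] mem=[0,0,0,0]
After op 3 (push 8): stack=[8] mem=[0,0,0,0]
After op 4 (pop): stack=[empty] mem=[0,0,0,0]
After op 5 (push 20): stack=[20] mem=[0,0,0,0]
After op 6 (dup): stack=[20,20] mem=[0,0,0,0]
After op 7 (RCL M2): stack=[20,20,0] mem=[0,0,0,0]
After op 8 (+): stack=[20,20] mem=[0,0,0,0]
After op 9 (STO M1): stack=[20] mem=[0,20,0,0]
After op 10 (push 4): stack=[20,4] mem=[0,20,0,0]
After op 11 (RCL M0): stack=[20,4,0] mem=[0,20,0,0]
After op 12 (push 16): stack=[20,4,0,16] mem=[0,20,0,0]
After op 13 (STO M3): stack=[20,4,0] mem=[0,20,0,16]
After op 14 (pop): stack=[20,4] mem=[0,20,0,16]
After op 15 (push 4): stack=[20,4,4] mem=[0,20,0,16]
After op 16 (STO M0): stack=[20,4] mem=[4,20,0,16]
After op 17 (push 2): stack=[20,4,2] mem=[4,20,0,16]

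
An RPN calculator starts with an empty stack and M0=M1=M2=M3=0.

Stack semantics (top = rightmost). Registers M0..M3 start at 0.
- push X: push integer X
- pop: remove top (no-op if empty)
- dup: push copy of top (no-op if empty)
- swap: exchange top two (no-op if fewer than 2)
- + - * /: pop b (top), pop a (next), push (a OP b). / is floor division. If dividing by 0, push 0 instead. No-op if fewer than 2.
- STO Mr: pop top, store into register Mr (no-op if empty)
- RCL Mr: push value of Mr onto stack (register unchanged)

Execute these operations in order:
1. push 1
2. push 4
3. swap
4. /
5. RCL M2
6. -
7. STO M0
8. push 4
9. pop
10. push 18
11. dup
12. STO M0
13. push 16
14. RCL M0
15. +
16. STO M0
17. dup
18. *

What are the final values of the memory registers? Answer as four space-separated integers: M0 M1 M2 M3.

Answer: 34 0 0 0

Derivation:
After op 1 (push 1): stack=[1] mem=[0,0,0,0]
After op 2 (push 4): stack=[1,4] mem=[0,0,0,0]
After op 3 (swap): stack=[4,1] mem=[0,0,0,0]
After op 4 (/): stack=[4] mem=[0,0,0,0]
After op 5 (RCL M2): stack=[4,0] mem=[0,0,0,0]
After op 6 (-): stack=[4] mem=[0,0,0,0]
After op 7 (STO M0): stack=[empty] mem=[4,0,0,0]
After op 8 (push 4): stack=[4] mem=[4,0,0,0]
After op 9 (pop): stack=[empty] mem=[4,0,0,0]
After op 10 (push 18): stack=[18] mem=[4,0,0,0]
After op 11 (dup): stack=[18,18] mem=[4,0,0,0]
After op 12 (STO M0): stack=[18] mem=[18,0,0,0]
After op 13 (push 16): stack=[18,16] mem=[18,0,0,0]
After op 14 (RCL M0): stack=[18,16,18] mem=[18,0,0,0]
After op 15 (+): stack=[18,34] mem=[18,0,0,0]
After op 16 (STO M0): stack=[18] mem=[34,0,0,0]
After op 17 (dup): stack=[18,18] mem=[34,0,0,0]
After op 18 (*): stack=[324] mem=[34,0,0,0]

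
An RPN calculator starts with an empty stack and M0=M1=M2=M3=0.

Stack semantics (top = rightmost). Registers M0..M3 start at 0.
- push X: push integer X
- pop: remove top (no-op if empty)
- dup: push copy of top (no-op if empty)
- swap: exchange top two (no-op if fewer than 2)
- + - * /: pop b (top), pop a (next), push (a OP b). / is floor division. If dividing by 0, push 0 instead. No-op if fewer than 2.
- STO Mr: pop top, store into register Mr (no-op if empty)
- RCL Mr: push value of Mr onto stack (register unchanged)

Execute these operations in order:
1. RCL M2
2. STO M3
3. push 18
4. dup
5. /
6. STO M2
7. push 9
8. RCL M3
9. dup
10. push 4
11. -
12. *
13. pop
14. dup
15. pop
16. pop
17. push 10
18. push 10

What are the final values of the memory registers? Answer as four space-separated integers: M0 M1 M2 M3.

Answer: 0 0 1 0

Derivation:
After op 1 (RCL M2): stack=[0] mem=[0,0,0,0]
After op 2 (STO M3): stack=[empty] mem=[0,0,0,0]
After op 3 (push 18): stack=[18] mem=[0,0,0,0]
After op 4 (dup): stack=[18,18] mem=[0,0,0,0]
After op 5 (/): stack=[1] mem=[0,0,0,0]
After op 6 (STO M2): stack=[empty] mem=[0,0,1,0]
After op 7 (push 9): stack=[9] mem=[0,0,1,0]
After op 8 (RCL M3): stack=[9,0] mem=[0,0,1,0]
After op 9 (dup): stack=[9,0,0] mem=[0,0,1,0]
After op 10 (push 4): stack=[9,0,0,4] mem=[0,0,1,0]
After op 11 (-): stack=[9,0,-4] mem=[0,0,1,0]
After op 12 (*): stack=[9,0] mem=[0,0,1,0]
After op 13 (pop): stack=[9] mem=[0,0,1,0]
After op 14 (dup): stack=[9,9] mem=[0,0,1,0]
After op 15 (pop): stack=[9] mem=[0,0,1,0]
After op 16 (pop): stack=[empty] mem=[0,0,1,0]
After op 17 (push 10): stack=[10] mem=[0,0,1,0]
After op 18 (push 10): stack=[10,10] mem=[0,0,1,0]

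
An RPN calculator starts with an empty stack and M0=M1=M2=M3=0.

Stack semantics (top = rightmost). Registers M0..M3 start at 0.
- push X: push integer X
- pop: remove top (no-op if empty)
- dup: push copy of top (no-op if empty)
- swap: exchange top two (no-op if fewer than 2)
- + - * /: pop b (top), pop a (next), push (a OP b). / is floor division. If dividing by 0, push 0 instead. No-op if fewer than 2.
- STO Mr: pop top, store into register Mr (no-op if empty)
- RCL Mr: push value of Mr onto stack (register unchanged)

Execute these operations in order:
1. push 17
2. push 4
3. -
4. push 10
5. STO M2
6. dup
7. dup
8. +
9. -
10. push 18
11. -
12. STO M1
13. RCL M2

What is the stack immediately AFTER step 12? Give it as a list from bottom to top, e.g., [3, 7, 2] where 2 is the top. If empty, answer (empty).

After op 1 (push 17): stack=[17] mem=[0,0,0,0]
After op 2 (push 4): stack=[17,4] mem=[0,0,0,0]
After op 3 (-): stack=[13] mem=[0,0,0,0]
After op 4 (push 10): stack=[13,10] mem=[0,0,0,0]
After op 5 (STO M2): stack=[13] mem=[0,0,10,0]
After op 6 (dup): stack=[13,13] mem=[0,0,10,0]
After op 7 (dup): stack=[13,13,13] mem=[0,0,10,0]
After op 8 (+): stack=[13,26] mem=[0,0,10,0]
After op 9 (-): stack=[-13] mem=[0,0,10,0]
After op 10 (push 18): stack=[-13,18] mem=[0,0,10,0]
After op 11 (-): stack=[-31] mem=[0,0,10,0]
After op 12 (STO M1): stack=[empty] mem=[0,-31,10,0]

(empty)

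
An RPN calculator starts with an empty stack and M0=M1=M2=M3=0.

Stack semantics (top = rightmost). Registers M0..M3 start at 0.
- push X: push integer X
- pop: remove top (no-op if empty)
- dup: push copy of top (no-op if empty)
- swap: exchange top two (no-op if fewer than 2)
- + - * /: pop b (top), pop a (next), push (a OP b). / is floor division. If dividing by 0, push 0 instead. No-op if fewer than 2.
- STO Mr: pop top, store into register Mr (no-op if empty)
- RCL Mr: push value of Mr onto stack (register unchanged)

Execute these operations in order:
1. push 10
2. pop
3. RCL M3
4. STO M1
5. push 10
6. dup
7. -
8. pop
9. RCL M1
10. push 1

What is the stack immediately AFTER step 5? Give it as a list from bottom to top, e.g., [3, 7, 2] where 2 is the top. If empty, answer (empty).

After op 1 (push 10): stack=[10] mem=[0,0,0,0]
After op 2 (pop): stack=[empty] mem=[0,0,0,0]
After op 3 (RCL M3): stack=[0] mem=[0,0,0,0]
After op 4 (STO M1): stack=[empty] mem=[0,0,0,0]
After op 5 (push 10): stack=[10] mem=[0,0,0,0]

[10]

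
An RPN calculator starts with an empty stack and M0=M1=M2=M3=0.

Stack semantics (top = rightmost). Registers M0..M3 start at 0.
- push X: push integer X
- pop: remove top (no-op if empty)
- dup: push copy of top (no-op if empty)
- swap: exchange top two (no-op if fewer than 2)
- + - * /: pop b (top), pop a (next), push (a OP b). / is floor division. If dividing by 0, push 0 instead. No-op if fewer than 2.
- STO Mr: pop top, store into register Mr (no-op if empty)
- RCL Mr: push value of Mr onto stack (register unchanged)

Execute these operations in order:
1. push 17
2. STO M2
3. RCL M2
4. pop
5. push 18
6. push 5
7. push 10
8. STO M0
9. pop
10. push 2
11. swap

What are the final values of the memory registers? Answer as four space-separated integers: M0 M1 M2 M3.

Answer: 10 0 17 0

Derivation:
After op 1 (push 17): stack=[17] mem=[0,0,0,0]
After op 2 (STO M2): stack=[empty] mem=[0,0,17,0]
After op 3 (RCL M2): stack=[17] mem=[0,0,17,0]
After op 4 (pop): stack=[empty] mem=[0,0,17,0]
After op 5 (push 18): stack=[18] mem=[0,0,17,0]
After op 6 (push 5): stack=[18,5] mem=[0,0,17,0]
After op 7 (push 10): stack=[18,5,10] mem=[0,0,17,0]
After op 8 (STO M0): stack=[18,5] mem=[10,0,17,0]
After op 9 (pop): stack=[18] mem=[10,0,17,0]
After op 10 (push 2): stack=[18,2] mem=[10,0,17,0]
After op 11 (swap): stack=[2,18] mem=[10,0,17,0]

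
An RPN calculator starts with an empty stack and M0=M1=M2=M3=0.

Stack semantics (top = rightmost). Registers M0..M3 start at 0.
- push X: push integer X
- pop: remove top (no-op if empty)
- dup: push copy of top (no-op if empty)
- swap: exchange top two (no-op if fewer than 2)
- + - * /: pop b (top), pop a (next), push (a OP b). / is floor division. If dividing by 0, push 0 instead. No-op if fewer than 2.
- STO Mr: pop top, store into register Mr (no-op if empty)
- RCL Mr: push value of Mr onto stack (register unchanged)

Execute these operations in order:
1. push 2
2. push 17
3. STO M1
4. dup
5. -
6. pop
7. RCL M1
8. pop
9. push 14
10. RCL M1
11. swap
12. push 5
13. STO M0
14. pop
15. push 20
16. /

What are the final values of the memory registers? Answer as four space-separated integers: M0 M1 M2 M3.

After op 1 (push 2): stack=[2] mem=[0,0,0,0]
After op 2 (push 17): stack=[2,17] mem=[0,0,0,0]
After op 3 (STO M1): stack=[2] mem=[0,17,0,0]
After op 4 (dup): stack=[2,2] mem=[0,17,0,0]
After op 5 (-): stack=[0] mem=[0,17,0,0]
After op 6 (pop): stack=[empty] mem=[0,17,0,0]
After op 7 (RCL M1): stack=[17] mem=[0,17,0,0]
After op 8 (pop): stack=[empty] mem=[0,17,0,0]
After op 9 (push 14): stack=[14] mem=[0,17,0,0]
After op 10 (RCL M1): stack=[14,17] mem=[0,17,0,0]
After op 11 (swap): stack=[17,14] mem=[0,17,0,0]
After op 12 (push 5): stack=[17,14,5] mem=[0,17,0,0]
After op 13 (STO M0): stack=[17,14] mem=[5,17,0,0]
After op 14 (pop): stack=[17] mem=[5,17,0,0]
After op 15 (push 20): stack=[17,20] mem=[5,17,0,0]
After op 16 (/): stack=[0] mem=[5,17,0,0]

Answer: 5 17 0 0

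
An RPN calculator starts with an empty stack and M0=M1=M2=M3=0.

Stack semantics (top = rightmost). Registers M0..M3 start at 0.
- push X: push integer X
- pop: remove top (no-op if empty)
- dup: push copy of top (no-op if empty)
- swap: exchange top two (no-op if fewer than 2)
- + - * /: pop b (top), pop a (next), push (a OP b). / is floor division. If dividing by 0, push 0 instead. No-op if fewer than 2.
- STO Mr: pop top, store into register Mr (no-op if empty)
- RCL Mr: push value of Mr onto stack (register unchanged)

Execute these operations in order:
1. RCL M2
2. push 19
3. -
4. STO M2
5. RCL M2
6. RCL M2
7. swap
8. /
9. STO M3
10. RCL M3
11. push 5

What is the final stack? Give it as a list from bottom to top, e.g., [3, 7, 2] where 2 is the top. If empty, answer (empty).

After op 1 (RCL M2): stack=[0] mem=[0,0,0,0]
After op 2 (push 19): stack=[0,19] mem=[0,0,0,0]
After op 3 (-): stack=[-19] mem=[0,0,0,0]
After op 4 (STO M2): stack=[empty] mem=[0,0,-19,0]
After op 5 (RCL M2): stack=[-19] mem=[0,0,-19,0]
After op 6 (RCL M2): stack=[-19,-19] mem=[0,0,-19,0]
After op 7 (swap): stack=[-19,-19] mem=[0,0,-19,0]
After op 8 (/): stack=[1] mem=[0,0,-19,0]
After op 9 (STO M3): stack=[empty] mem=[0,0,-19,1]
After op 10 (RCL M3): stack=[1] mem=[0,0,-19,1]
After op 11 (push 5): stack=[1,5] mem=[0,0,-19,1]

Answer: [1, 5]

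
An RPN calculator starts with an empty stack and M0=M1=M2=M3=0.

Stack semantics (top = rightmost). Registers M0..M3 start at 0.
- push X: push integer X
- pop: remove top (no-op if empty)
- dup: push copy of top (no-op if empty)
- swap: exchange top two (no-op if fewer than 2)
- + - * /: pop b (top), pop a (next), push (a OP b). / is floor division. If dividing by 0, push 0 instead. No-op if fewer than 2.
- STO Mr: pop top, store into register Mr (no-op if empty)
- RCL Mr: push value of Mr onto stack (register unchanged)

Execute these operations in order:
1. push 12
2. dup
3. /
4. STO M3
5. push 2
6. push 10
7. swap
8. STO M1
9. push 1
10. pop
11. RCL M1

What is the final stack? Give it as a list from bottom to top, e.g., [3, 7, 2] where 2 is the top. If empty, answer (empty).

Answer: [10, 2]

Derivation:
After op 1 (push 12): stack=[12] mem=[0,0,0,0]
After op 2 (dup): stack=[12,12] mem=[0,0,0,0]
After op 3 (/): stack=[1] mem=[0,0,0,0]
After op 4 (STO M3): stack=[empty] mem=[0,0,0,1]
After op 5 (push 2): stack=[2] mem=[0,0,0,1]
After op 6 (push 10): stack=[2,10] mem=[0,0,0,1]
After op 7 (swap): stack=[10,2] mem=[0,0,0,1]
After op 8 (STO M1): stack=[10] mem=[0,2,0,1]
After op 9 (push 1): stack=[10,1] mem=[0,2,0,1]
After op 10 (pop): stack=[10] mem=[0,2,0,1]
After op 11 (RCL M1): stack=[10,2] mem=[0,2,0,1]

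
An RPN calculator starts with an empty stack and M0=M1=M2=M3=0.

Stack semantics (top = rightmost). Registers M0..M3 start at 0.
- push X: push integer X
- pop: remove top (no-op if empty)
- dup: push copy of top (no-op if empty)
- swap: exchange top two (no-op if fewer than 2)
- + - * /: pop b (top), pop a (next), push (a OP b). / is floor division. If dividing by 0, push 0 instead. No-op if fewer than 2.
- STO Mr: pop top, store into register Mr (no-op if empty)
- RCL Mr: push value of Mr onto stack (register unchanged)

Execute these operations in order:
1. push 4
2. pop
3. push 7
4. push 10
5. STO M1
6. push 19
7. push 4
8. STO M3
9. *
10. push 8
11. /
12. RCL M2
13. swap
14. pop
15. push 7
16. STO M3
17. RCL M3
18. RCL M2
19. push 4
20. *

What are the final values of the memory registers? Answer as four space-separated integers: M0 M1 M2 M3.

Answer: 0 10 0 7

Derivation:
After op 1 (push 4): stack=[4] mem=[0,0,0,0]
After op 2 (pop): stack=[empty] mem=[0,0,0,0]
After op 3 (push 7): stack=[7] mem=[0,0,0,0]
After op 4 (push 10): stack=[7,10] mem=[0,0,0,0]
After op 5 (STO M1): stack=[7] mem=[0,10,0,0]
After op 6 (push 19): stack=[7,19] mem=[0,10,0,0]
After op 7 (push 4): stack=[7,19,4] mem=[0,10,0,0]
After op 8 (STO M3): stack=[7,19] mem=[0,10,0,4]
After op 9 (*): stack=[133] mem=[0,10,0,4]
After op 10 (push 8): stack=[133,8] mem=[0,10,0,4]
After op 11 (/): stack=[16] mem=[0,10,0,4]
After op 12 (RCL M2): stack=[16,0] mem=[0,10,0,4]
After op 13 (swap): stack=[0,16] mem=[0,10,0,4]
After op 14 (pop): stack=[0] mem=[0,10,0,4]
After op 15 (push 7): stack=[0,7] mem=[0,10,0,4]
After op 16 (STO M3): stack=[0] mem=[0,10,0,7]
After op 17 (RCL M3): stack=[0,7] mem=[0,10,0,7]
After op 18 (RCL M2): stack=[0,7,0] mem=[0,10,0,7]
After op 19 (push 4): stack=[0,7,0,4] mem=[0,10,0,7]
After op 20 (*): stack=[0,7,0] mem=[0,10,0,7]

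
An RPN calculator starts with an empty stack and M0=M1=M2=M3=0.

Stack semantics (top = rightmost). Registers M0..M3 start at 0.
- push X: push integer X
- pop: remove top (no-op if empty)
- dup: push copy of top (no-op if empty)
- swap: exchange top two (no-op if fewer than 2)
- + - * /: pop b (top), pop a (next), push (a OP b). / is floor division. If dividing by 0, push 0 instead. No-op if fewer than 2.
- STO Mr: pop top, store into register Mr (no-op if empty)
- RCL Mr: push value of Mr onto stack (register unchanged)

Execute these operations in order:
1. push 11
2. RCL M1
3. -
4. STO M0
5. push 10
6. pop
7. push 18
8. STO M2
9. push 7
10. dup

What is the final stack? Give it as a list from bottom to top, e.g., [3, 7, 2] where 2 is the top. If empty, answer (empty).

After op 1 (push 11): stack=[11] mem=[0,0,0,0]
After op 2 (RCL M1): stack=[11,0] mem=[0,0,0,0]
After op 3 (-): stack=[11] mem=[0,0,0,0]
After op 4 (STO M0): stack=[empty] mem=[11,0,0,0]
After op 5 (push 10): stack=[10] mem=[11,0,0,0]
After op 6 (pop): stack=[empty] mem=[11,0,0,0]
After op 7 (push 18): stack=[18] mem=[11,0,0,0]
After op 8 (STO M2): stack=[empty] mem=[11,0,18,0]
After op 9 (push 7): stack=[7] mem=[11,0,18,0]
After op 10 (dup): stack=[7,7] mem=[11,0,18,0]

Answer: [7, 7]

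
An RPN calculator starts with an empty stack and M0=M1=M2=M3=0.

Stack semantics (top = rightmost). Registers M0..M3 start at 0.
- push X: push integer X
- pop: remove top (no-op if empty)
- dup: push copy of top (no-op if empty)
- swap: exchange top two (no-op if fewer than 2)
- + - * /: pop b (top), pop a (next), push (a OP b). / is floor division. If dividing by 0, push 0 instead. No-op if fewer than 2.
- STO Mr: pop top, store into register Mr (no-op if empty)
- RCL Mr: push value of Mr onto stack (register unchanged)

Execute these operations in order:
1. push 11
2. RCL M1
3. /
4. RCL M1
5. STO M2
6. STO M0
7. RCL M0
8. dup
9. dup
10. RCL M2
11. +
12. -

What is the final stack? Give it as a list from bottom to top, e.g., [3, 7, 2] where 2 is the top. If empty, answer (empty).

Answer: [0, 0]

Derivation:
After op 1 (push 11): stack=[11] mem=[0,0,0,0]
After op 2 (RCL M1): stack=[11,0] mem=[0,0,0,0]
After op 3 (/): stack=[0] mem=[0,0,0,0]
After op 4 (RCL M1): stack=[0,0] mem=[0,0,0,0]
After op 5 (STO M2): stack=[0] mem=[0,0,0,0]
After op 6 (STO M0): stack=[empty] mem=[0,0,0,0]
After op 7 (RCL M0): stack=[0] mem=[0,0,0,0]
After op 8 (dup): stack=[0,0] mem=[0,0,0,0]
After op 9 (dup): stack=[0,0,0] mem=[0,0,0,0]
After op 10 (RCL M2): stack=[0,0,0,0] mem=[0,0,0,0]
After op 11 (+): stack=[0,0,0] mem=[0,0,0,0]
After op 12 (-): stack=[0,0] mem=[0,0,0,0]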